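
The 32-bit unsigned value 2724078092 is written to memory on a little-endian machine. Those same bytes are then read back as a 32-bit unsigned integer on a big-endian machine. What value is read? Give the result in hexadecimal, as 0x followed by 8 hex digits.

2724078092 in 32-bit hexadecimal is 0xA25E220C.
Stored little-endian, the bytes at ascending addresses are 0C 22 5E A2.
Read back as big-endian, the last byte is least significant, giving 0x0C225EA2.

0x0C225EA2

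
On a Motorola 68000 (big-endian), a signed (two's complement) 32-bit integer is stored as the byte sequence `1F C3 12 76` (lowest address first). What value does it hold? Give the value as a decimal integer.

532877942

Big-endian stores the most-significant byte at the lowest address.
The bytes are already most-significant first: 0x1FC31276.
0x1FC31276 = 532877942.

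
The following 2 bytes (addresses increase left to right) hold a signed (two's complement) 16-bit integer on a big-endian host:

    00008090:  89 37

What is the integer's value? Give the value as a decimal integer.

-30409

In big-endian order the high byte comes first in memory.
The bytes are already most-significant first: 0x8937.
Top bit is set, so as a signed 16-bit value this is 0x8937 − 2^16 = -30409.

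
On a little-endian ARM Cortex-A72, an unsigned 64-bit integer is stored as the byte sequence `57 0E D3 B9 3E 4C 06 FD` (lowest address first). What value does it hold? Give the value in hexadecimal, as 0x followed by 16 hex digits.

Little-endian stores the least-significant byte at the lowest address.
Reassemble most-significant byte first: FD 06 4C 3E B9 D3 0E 57 → 0xFD064C3EB9D30E57.

0xFD064C3EB9D30E57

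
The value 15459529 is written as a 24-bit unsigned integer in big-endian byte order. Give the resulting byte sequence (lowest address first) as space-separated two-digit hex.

15459529 in hexadecimal, padded to 24 bits, is 0xEBE4C9.
Split into bytes (most-significant first): EB E4 C9.
Big-endian stores the most-significant byte at the lowest address.
So the memory order matches the most-significant-first order: EB E4 C9.

EB E4 C9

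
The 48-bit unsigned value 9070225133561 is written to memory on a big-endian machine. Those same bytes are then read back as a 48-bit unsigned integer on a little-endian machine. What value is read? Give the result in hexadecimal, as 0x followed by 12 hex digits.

0xF90F8CD33F08

9070225133561 in 48-bit hexadecimal is 0x083FD38C0FF9.
Stored big-endian, the bytes at ascending addresses are 08 3F D3 8C 0F F9.
Read back as little-endian, the first byte is least significant, giving 0xF90F8CD33F08.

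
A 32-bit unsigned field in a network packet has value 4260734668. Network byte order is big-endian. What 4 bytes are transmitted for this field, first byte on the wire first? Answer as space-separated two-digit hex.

4260734668 in hexadecimal, padded to 32 bits, is 0xFDF5A6CC.
Split into bytes (most-significant first): FD F5 A6 CC.
Big-endian: lowest address holds the most-significant byte.
So the memory order matches the most-significant-first order: FD F5 A6 CC.

FD F5 A6 CC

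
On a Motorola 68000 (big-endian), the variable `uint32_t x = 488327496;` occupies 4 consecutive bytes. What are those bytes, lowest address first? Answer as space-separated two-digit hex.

488327496 in hexadecimal, padded to 32 bits, is 0x1D1B4948.
Split into bytes (most-significant first): 1D 1B 49 48.
In big-endian order the high byte comes first in memory.
So the memory order matches the most-significant-first order: 1D 1B 49 48.

1D 1B 49 48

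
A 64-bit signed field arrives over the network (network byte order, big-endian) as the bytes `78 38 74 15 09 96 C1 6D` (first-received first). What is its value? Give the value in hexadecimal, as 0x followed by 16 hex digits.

Big-endian stores the most-significant byte at the lowest address.
The bytes are already most-significant first: 0x783874150996C16D.

0x783874150996C16D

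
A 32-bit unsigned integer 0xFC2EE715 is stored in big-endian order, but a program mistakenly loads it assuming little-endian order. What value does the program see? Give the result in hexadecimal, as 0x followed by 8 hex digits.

0x15E72EFC

Stored big-endian, the bytes at ascending addresses are FC 2E E7 15.
Read back as little-endian, the first byte is least significant, giving 0x15E72EFC.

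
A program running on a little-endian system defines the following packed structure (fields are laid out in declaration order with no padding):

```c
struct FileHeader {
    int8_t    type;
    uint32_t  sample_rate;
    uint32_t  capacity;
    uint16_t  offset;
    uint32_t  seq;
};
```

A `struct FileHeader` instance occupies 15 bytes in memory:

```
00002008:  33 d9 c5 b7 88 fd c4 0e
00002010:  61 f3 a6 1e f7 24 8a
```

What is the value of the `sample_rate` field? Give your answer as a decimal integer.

`sample_rate` follows `type` (1 byte), so it starts at byte offset 1 and occupies 4 bytes.
Bytes at offsets 1..4: D9 C5 B7 88.
Little-endian stores the least-significant byte at the lowest address.
Reassemble most-significant byte first: 88 B7 C5 D9 → 0x88B7C5D9.
0x88B7C5D9 = 2293745113.

2293745113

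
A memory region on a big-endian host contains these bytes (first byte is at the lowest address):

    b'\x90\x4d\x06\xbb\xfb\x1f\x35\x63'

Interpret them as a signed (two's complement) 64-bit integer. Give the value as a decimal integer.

-8048769554599430813

In big-endian order the high byte comes first in memory.
The bytes are already most-significant first: 0x904D06BBFB1F3563.
Top bit is set, so as a signed 64-bit value this is 0x904D06BBFB1F3563 − 2^64 = -8048769554599430813.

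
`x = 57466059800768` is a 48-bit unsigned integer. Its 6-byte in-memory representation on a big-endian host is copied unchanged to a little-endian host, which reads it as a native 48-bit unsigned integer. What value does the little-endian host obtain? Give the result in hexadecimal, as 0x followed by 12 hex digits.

0xC0C014DC4334

57466059800768 in 48-bit hexadecimal is 0x3443DC14C0C0.
Stored big-endian, the bytes at ascending addresses are 34 43 DC 14 C0 C0.
Read back as little-endian, the first byte is least significant, giving 0xC0C014DC4334.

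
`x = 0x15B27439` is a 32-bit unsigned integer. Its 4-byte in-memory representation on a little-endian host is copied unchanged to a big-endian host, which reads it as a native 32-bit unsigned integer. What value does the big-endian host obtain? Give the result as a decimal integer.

963949077

Stored little-endian, the bytes at ascending addresses are 39 74 B2 15.
Read back as big-endian, the last byte is least significant, giving 0x3974B215.
0x3974B215 = 963949077.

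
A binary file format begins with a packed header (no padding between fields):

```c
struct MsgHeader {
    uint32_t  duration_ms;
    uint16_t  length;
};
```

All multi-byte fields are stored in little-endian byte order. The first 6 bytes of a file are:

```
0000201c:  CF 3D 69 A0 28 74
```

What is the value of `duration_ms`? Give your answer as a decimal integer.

`duration_ms` is the first field, at byte offset 0, occupying 4 bytes.
Bytes at offsets 0..3: CF 3D 69 A0.
Little-endian stores the least-significant byte at the lowest address.
Reassemble most-significant byte first: A0 69 3D CF → 0xA0693DCF.
0xA0693DCF = 2691251663.

2691251663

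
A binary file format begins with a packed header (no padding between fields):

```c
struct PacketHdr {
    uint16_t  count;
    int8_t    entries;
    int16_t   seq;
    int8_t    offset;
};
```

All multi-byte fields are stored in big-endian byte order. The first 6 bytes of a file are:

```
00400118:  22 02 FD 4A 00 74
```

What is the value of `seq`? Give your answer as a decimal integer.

`seq` follows `count` (2 B), `entries` (1 B), so it starts at offset 2 + 1 = 3 and occupies 2 bytes.
Bytes at offsets 3..4: 4A 00.
In big-endian order the high byte comes first in memory.
The bytes are already most-significant first: 0x4A00.
0x4A00 = 18944.

18944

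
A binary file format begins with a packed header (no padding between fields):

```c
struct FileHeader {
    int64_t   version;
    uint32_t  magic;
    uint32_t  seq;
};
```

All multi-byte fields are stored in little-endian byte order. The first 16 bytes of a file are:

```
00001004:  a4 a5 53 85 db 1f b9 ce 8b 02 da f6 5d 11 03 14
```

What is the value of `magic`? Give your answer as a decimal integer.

`magic` follows `version` (8 bytes), so it starts at byte offset 8 and occupies 4 bytes.
Bytes at offsets 8..11: 8B 02 DA F6.
Little-endian stores the least-significant byte at the lowest address.
Reassemble most-significant byte first: F6 DA 02 8B → 0xF6DA028B.
0xF6DA028B = 4141482635.

4141482635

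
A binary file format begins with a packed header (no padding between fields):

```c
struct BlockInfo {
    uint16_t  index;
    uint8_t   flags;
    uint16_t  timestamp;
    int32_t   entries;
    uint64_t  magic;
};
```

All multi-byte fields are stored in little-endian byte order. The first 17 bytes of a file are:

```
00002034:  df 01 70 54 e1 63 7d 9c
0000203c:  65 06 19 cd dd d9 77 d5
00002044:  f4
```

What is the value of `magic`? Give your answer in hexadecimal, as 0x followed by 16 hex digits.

0xF4D577D9DDCD1906

`magic` follows `index` (2 B), `flags` (1 B), `timestamp` (2 B), `entries` (4 B), so it starts at offset 2 + 1 + 2 + 4 = 9 and occupies 8 bytes.
Bytes at offsets 9..16: 06 19 CD DD D9 77 D5 F4.
In little-endian order the low byte comes first in memory.
Reassemble most-significant byte first: F4 D5 77 D9 DD CD 19 06 → 0xF4D577D9DDCD1906.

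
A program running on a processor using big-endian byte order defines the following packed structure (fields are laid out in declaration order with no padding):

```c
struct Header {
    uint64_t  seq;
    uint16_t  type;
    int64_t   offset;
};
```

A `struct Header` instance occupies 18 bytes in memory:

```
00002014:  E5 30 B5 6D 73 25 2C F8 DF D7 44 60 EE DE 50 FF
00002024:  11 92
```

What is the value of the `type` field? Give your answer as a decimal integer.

57303

`type` follows `seq` (8 bytes), so it starts at byte offset 8 and occupies 2 bytes.
Bytes at offsets 8..9: DF D7.
Big-endian stores the most-significant byte at the lowest address.
The bytes are already most-significant first: 0xDFD7.
0xDFD7 = 57303.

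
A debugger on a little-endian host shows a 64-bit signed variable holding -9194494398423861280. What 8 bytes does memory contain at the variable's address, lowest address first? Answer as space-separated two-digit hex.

E0 77 A0 24 0F 98 66 80

Two's complement of -9194494398423861280 in 64 bits: 9194494398423861280 = 0x7F9967F0DB5F8820; invert → 0x8066980F24A077DF; add 1 → 0x8066980F24A077E0.
Split into bytes (most-significant first): 80 66 98 0F 24 A0 77 E0.
Little-endian: lowest address holds the least-significant byte.
So at ascending addresses the bytes are E0 77 A0 24 0F 98 66 80.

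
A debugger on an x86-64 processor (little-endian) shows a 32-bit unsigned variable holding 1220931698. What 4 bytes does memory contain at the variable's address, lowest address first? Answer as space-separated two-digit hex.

1220931698 in hexadecimal, padded to 32 bits, is 0x48C5F072.
Split into bytes (most-significant first): 48 C5 F0 72.
Little-endian: lowest address holds the least-significant byte.
So at ascending addresses the bytes are 72 F0 C5 48.

72 F0 C5 48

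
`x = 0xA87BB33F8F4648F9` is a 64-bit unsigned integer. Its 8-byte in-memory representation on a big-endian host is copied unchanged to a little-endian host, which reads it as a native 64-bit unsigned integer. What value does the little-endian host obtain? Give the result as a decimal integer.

Stored big-endian, the bytes at ascending addresses are A8 7B B3 3F 8F 46 48 F9.
Read back as little-endian, the first byte is least significant, giving 0xF948468F3FB37BA8.
0xF948468F3FB37BA8 = 17962684694830218152.

17962684694830218152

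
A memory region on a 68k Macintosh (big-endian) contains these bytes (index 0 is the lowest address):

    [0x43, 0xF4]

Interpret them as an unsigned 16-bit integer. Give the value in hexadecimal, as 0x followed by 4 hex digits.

0x43F4

Big-endian stores the most-significant byte at the lowest address.
The bytes are already most-significant first: 0x43F4.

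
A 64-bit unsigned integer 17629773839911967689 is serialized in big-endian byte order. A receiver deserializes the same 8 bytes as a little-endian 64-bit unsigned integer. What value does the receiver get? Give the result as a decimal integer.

14509311153744226804

17629773839911967689 in 64-bit hexadecimal is 0xF4A989E69E6D5BC9.
Stored big-endian, the bytes at ascending addresses are F4 A9 89 E6 9E 6D 5B C9.
Read back as little-endian, the first byte is least significant, giving 0xC95B6D9EE689A9F4.
0xC95B6D9EE689A9F4 = 14509311153744226804.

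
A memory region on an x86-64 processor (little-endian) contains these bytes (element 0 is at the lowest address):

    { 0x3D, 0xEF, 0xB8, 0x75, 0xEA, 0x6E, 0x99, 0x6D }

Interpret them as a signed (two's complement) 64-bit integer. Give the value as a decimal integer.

Little-endian: lowest address holds the least-significant byte.
Reassemble most-significant byte first: 6D 99 6E EA 75 B8 EF 3D → 0x6D996EEA75B8EF3D.
0x6D996EEA75B8EF3D = 7897465374847332157.

7897465374847332157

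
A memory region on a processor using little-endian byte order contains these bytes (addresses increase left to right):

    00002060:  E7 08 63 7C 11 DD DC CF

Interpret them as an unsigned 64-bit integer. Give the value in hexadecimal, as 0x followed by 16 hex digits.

Little-endian: lowest address holds the least-significant byte.
Reassemble most-significant byte first: CF DC DD 11 7C 63 08 E7 → 0xCFDCDD117C6308E7.

0xCFDCDD117C6308E7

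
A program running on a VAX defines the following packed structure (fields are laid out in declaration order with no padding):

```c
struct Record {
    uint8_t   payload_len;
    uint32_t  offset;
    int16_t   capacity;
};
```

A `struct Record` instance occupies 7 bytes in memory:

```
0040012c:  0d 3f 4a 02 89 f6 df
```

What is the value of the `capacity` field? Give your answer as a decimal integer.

-8202

`capacity` follows `payload_len` (1 B), `offset` (4 B), so it starts at offset 1 + 4 = 5 and occupies 2 bytes.
Bytes at offsets 5..6: F6 DF.
In little-endian order the low byte comes first in memory.
Reassemble most-significant byte first: DF F6 → 0xDFF6.
Top bit is set, so as a signed 16-bit value this is 0xDFF6 − 2^16 = -8202.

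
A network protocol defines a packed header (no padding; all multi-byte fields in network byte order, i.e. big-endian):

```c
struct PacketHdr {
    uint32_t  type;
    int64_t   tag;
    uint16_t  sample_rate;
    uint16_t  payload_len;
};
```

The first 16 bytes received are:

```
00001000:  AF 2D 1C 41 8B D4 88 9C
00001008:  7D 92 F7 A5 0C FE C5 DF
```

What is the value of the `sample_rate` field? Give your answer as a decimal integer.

3326

`sample_rate` follows `type` (4 B), `tag` (8 B), so it starts at offset 4 + 8 = 12 and occupies 2 bytes.
Bytes at offsets 12..13: 0C FE.
In big-endian order the high byte comes first in memory.
The bytes are already most-significant first: 0x0CFE.
0x0CFE = 3326.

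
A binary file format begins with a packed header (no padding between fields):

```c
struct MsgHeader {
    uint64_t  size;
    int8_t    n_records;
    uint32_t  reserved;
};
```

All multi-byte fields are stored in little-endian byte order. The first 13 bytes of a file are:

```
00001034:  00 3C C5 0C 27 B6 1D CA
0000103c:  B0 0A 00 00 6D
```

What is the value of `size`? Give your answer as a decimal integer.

14563997048820284416

`size` is the first field, at byte offset 0, occupying 8 bytes.
Bytes at offsets 0..7: 00 3C C5 0C 27 B6 1D CA.
Little-endian: lowest address holds the least-significant byte.
Reassemble most-significant byte first: CA 1D B6 27 0C C5 3C 00 → 0xCA1DB6270CC53C00.
0xCA1DB6270CC53C00 = 14563997048820284416.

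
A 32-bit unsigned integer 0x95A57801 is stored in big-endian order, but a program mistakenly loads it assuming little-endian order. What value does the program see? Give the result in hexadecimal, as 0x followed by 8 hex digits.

Stored big-endian, the bytes at ascending addresses are 95 A5 78 01.
Read back as little-endian, the first byte is least significant, giving 0x0178A595.

0x0178A595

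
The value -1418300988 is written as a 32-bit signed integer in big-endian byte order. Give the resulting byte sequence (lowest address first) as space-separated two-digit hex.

Two's complement of -1418300988 in 32 bits: 1418300988 = 0x54898E3C; invert → 0xAB7671C3; add 1 → 0xAB7671C4.
Split into bytes (most-significant first): AB 76 71 C4.
In big-endian order the high byte comes first in memory.
So the memory order matches the most-significant-first order: AB 76 71 C4.

AB 76 71 C4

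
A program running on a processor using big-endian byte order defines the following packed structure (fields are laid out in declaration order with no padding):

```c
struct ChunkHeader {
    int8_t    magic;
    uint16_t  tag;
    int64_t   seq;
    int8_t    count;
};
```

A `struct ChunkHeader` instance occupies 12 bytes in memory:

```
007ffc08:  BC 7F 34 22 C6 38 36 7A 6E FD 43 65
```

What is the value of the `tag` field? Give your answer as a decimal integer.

32564

`tag` follows `magic` (1 byte), so it starts at byte offset 1 and occupies 2 bytes.
Bytes at offsets 1..2: 7F 34.
Big-endian stores the most-significant byte at the lowest address.
The bytes are already most-significant first: 0x7F34.
0x7F34 = 32564.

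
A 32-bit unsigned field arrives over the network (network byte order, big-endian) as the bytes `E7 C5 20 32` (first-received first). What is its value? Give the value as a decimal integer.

Big-endian stores the most-significant byte at the lowest address.
The bytes are already most-significant first: 0xE7C52032.
0xE7C52032 = 3888455730.

3888455730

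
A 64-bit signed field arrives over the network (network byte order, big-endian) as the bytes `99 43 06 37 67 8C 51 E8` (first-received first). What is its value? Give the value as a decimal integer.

Big-endian: lowest address holds the most-significant byte.
The bytes are already most-significant first: 0x99430637678C51E8.
Top bit is set, so as a signed 64-bit value this is 0x99430637678C51E8 − 2^64 = -7403066527436746264.

-7403066527436746264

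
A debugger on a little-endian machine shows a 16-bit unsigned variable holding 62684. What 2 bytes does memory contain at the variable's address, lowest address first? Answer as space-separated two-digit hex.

DC F4

62684 in hexadecimal, padded to 16 bits, is 0xF4DC.
Split into bytes (most-significant first): F4 DC.
Little-endian stores the least-significant byte at the lowest address.
So at ascending addresses the bytes are DC F4.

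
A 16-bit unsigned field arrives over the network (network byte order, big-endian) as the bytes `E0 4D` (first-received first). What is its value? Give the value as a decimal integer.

57421

In big-endian order the high byte comes first in memory.
The bytes are already most-significant first: 0xE04D.
0xE04D = 57421.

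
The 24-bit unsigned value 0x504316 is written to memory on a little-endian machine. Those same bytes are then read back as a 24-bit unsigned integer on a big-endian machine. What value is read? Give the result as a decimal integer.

1459024

Stored little-endian, the bytes at ascending addresses are 16 43 50.
Read back as big-endian, the last byte is least significant, giving 0x164350.
0x164350 = 1459024.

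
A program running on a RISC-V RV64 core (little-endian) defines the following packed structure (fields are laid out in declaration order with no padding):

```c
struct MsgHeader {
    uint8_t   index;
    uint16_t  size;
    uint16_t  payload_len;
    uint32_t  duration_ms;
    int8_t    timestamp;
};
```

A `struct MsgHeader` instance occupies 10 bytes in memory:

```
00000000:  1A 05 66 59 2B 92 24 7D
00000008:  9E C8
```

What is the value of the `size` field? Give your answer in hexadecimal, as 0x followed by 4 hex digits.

`size` follows `index` (1 byte), so it starts at byte offset 1 and occupies 2 bytes.
Bytes at offsets 1..2: 05 66.
Little-endian stores the least-significant byte at the lowest address.
Reassemble most-significant byte first: 66 05 → 0x6605.

0x6605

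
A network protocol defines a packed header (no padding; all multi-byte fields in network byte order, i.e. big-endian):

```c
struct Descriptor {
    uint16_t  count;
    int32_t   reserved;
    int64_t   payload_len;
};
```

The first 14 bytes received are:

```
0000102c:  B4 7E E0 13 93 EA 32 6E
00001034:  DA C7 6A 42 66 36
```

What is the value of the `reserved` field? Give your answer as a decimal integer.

`reserved` follows `count` (2 bytes), so it starts at byte offset 2 and occupies 4 bytes.
Bytes at offsets 2..5: E0 13 93 EA.
In big-endian order the high byte comes first in memory.
The bytes are already most-significant first: 0xE01393EA.
Top bit is set, so as a signed 32-bit value this is 0xE01393EA − 2^32 = -535587862.

-535587862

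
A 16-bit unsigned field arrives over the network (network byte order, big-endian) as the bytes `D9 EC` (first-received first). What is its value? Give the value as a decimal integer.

55788

Big-endian stores the most-significant byte at the lowest address.
The bytes are already most-significant first: 0xD9EC.
0xD9EC = 55788.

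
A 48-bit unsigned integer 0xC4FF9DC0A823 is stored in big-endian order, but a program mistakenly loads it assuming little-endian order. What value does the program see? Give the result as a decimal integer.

Stored big-endian, the bytes at ascending addresses are C4 FF 9D C0 A8 23.
Read back as little-endian, the first byte is least significant, giving 0x23A8C09DFFC4.
0x23A8C09DFFC4 = 39207693057988.

39207693057988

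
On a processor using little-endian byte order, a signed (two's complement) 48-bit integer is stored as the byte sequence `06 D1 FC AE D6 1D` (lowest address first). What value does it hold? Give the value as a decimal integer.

In little-endian order the low byte comes first in memory.
Reassemble most-significant byte first: 1D D6 AE FC D1 06 → 0x1DD6AEFCD106.
0x1DD6AEFCD106 = 32807896011014.

32807896011014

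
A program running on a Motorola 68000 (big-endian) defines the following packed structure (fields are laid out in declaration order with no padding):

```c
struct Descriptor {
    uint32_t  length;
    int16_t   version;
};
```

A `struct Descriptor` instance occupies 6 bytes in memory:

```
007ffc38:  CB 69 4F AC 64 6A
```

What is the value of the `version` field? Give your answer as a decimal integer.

`version` follows `length` (4 bytes), so it starts at byte offset 4 and occupies 2 bytes.
Bytes at offsets 4..5: 64 6A.
In big-endian order the high byte comes first in memory.
The bytes are already most-significant first: 0x646A.
0x646A = 25706.

25706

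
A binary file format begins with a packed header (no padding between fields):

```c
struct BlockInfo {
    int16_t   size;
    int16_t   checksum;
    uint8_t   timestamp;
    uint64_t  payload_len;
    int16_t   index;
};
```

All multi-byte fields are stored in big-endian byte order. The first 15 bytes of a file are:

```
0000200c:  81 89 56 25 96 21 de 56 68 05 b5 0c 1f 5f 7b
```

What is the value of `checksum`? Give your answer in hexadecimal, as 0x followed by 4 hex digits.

0x5625

`checksum` follows `size` (2 bytes), so it starts at byte offset 2 and occupies 2 bytes.
Bytes at offsets 2..3: 56 25.
Big-endian stores the most-significant byte at the lowest address.
The bytes are already most-significant first: 0x5625.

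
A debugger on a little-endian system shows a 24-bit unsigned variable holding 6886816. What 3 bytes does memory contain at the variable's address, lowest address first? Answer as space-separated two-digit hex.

6886816 in hexadecimal, padded to 24 bits, is 0x6915A0.
Split into bytes (most-significant first): 69 15 A0.
Little-endian: lowest address holds the least-significant byte.
So at ascending addresses the bytes are A0 15 69.

A0 15 69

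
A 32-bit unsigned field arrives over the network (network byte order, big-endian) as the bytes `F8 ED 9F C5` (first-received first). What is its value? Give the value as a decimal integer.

4176322501

Big-endian: lowest address holds the most-significant byte.
The bytes are already most-significant first: 0xF8ED9FC5.
0xF8ED9FC5 = 4176322501.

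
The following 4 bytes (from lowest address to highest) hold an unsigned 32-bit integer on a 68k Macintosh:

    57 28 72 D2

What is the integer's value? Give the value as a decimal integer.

1462268626

Big-endian stores the most-significant byte at the lowest address.
The bytes are already most-significant first: 0x572872D2.
0x572872D2 = 1462268626.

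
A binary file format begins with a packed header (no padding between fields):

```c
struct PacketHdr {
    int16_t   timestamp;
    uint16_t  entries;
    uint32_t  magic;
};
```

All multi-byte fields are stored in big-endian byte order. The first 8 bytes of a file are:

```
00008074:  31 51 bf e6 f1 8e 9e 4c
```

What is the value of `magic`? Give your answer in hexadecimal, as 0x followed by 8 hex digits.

`magic` follows `timestamp` (2 B), `entries` (2 B), so it starts at offset 2 + 2 = 4 and occupies 4 bytes.
Bytes at offsets 4..7: F1 8E 9E 4C.
In big-endian order the high byte comes first in memory.
The bytes are already most-significant first: 0xF18E9E4C.

0xF18E9E4C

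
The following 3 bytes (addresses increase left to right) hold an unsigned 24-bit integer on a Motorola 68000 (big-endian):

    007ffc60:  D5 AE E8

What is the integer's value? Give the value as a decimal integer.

14003944

In big-endian order the high byte comes first in memory.
The bytes are already most-significant first: 0xD5AEE8.
0xD5AEE8 = 14003944.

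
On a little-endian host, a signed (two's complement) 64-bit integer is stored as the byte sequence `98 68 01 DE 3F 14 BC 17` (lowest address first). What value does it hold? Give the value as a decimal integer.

1710264223034075288

In little-endian order the low byte comes first in memory.
Reassemble most-significant byte first: 17 BC 14 3F DE 01 68 98 → 0x17BC143FDE016898.
0x17BC143FDE016898 = 1710264223034075288.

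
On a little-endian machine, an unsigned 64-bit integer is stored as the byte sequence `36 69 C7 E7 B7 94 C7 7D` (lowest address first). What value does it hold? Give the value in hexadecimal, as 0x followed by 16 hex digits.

Little-endian: lowest address holds the least-significant byte.
Reassemble most-significant byte first: 7D C7 94 B7 E7 C7 69 36 → 0x7DC794B7E7C76936.

0x7DC794B7E7C76936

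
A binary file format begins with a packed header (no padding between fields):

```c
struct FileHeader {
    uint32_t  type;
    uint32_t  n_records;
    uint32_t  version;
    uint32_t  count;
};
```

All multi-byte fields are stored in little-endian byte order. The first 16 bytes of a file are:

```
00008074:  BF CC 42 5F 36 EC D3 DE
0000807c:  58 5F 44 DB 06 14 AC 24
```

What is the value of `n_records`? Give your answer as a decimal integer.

`n_records` follows `type` (4 bytes), so it starts at byte offset 4 and occupies 4 bytes.
Bytes at offsets 4..7: 36 EC D3 DE.
Little-endian: lowest address holds the least-significant byte.
Reassemble most-significant byte first: DE D3 EC 36 → 0xDED3EC36.
0xDED3EC36 = 3738430518.

3738430518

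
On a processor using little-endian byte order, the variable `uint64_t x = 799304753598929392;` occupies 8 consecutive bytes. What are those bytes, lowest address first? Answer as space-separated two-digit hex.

799304753598929392 in hexadecimal, padded to 64 bits, is 0x0B17B370418B99F0.
Split into bytes (most-significant first): 0B 17 B3 70 41 8B 99 F0.
Little-endian: lowest address holds the least-significant byte.
So at ascending addresses the bytes are F0 99 8B 41 70 B3 17 0B.

F0 99 8B 41 70 B3 17 0B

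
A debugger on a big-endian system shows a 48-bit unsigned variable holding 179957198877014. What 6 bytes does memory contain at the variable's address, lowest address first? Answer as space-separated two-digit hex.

179957198877014 in hexadecimal, padded to 48 bits, is 0xA3AB8CE9F156.
Split into bytes (most-significant first): A3 AB 8C E9 F1 56.
In big-endian order the high byte comes first in memory.
So the memory order matches the most-significant-first order: A3 AB 8C E9 F1 56.

A3 AB 8C E9 F1 56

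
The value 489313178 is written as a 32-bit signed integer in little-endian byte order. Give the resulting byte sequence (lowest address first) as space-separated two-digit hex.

489313178 in hexadecimal, padded to 32 bits, is 0x1D2A539A.
Split into bytes (most-significant first): 1D 2A 53 9A.
In little-endian order the low byte comes first in memory.
So at ascending addresses the bytes are 9A 53 2A 1D.

9A 53 2A 1D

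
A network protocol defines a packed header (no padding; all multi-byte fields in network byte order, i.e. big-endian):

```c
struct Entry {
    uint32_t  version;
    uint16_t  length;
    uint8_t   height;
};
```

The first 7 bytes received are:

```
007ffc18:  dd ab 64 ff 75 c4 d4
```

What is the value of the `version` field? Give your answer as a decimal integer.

3718997247

`version` is the first field, at byte offset 0, occupying 4 bytes.
Bytes at offsets 0..3: DD AB 64 FF.
In big-endian order the high byte comes first in memory.
The bytes are already most-significant first: 0xDDAB64FF.
0xDDAB64FF = 3718997247.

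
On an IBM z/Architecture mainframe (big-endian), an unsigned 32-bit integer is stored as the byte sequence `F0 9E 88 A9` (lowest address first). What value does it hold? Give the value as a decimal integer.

4036921513

Big-endian: lowest address holds the most-significant byte.
The bytes are already most-significant first: 0xF09E88A9.
0xF09E88A9 = 4036921513.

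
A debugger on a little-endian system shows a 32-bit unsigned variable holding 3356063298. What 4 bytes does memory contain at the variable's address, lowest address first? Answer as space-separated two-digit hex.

3356063298 in hexadecimal, padded to 32 bits, is 0xC8097642.
Split into bytes (most-significant first): C8 09 76 42.
In little-endian order the low byte comes first in memory.
So at ascending addresses the bytes are 42 76 09 C8.

42 76 09 C8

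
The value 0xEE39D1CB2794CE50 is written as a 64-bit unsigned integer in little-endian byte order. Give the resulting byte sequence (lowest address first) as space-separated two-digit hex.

50 CE 94 27 CB D1 39 EE

Split into bytes (most-significant first): EE 39 D1 CB 27 94 CE 50.
Little-endian stores the least-significant byte at the lowest address.
So at ascending addresses the bytes are 50 CE 94 27 CB D1 39 EE.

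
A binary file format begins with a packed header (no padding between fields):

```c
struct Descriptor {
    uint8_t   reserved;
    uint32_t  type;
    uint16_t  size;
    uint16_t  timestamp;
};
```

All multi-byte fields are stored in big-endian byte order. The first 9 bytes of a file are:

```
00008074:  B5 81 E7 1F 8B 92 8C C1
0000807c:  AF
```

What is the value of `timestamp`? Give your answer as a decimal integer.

`timestamp` follows `reserved` (1 B), `type` (4 B), `size` (2 B), so it starts at offset 1 + 4 + 2 = 7 and occupies 2 bytes.
Bytes at offsets 7..8: C1 AF.
In big-endian order the high byte comes first in memory.
The bytes are already most-significant first: 0xC1AF.
0xC1AF = 49583.

49583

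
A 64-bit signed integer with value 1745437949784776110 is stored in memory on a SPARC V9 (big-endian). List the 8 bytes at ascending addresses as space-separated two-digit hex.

18 39 0A 91 4E 68 5D AE

1745437949784776110 in hexadecimal, padded to 64 bits, is 0x18390A914E685DAE.
Split into bytes (most-significant first): 18 39 0A 91 4E 68 5D AE.
In big-endian order the high byte comes first in memory.
So the memory order matches the most-significant-first order: 18 39 0A 91 4E 68 5D AE.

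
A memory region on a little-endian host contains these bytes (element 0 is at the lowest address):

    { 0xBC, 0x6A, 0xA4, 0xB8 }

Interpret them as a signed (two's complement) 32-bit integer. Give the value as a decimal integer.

Little-endian: lowest address holds the least-significant byte.
Reassemble most-significant byte first: B8 A4 6A BC → 0xB8A46ABC.
Top bit is set, so as a signed 32-bit value this is 0xB8A46ABC − 2^32 = -1197184324.

-1197184324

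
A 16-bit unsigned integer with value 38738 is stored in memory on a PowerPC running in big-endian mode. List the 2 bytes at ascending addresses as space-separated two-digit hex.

97 52

38738 in hexadecimal, padded to 16 bits, is 0x9752.
Split into bytes (most-significant first): 97 52.
Big-endian: lowest address holds the most-significant byte.
So the memory order matches the most-significant-first order: 97 52.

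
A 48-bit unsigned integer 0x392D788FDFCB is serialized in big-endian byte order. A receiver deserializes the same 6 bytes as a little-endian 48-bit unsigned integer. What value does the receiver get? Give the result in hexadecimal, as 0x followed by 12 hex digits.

0xCBDF8F782D39

Stored big-endian, the bytes at ascending addresses are 39 2D 78 8F DF CB.
Read back as little-endian, the first byte is least significant, giving 0xCBDF8F782D39.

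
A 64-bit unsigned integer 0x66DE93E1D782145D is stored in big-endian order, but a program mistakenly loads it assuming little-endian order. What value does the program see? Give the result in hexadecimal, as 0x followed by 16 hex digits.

0x5D1482D7E193DE66

Stored big-endian, the bytes at ascending addresses are 66 DE 93 E1 D7 82 14 5D.
Read back as little-endian, the first byte is least significant, giving 0x5D1482D7E193DE66.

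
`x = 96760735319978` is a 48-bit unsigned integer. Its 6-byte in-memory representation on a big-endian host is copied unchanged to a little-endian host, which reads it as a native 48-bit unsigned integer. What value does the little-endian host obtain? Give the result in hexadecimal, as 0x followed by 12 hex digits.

96760735319978 in 48-bit hexadecimal is 0x5800DD41C7AA.
Stored big-endian, the bytes at ascending addresses are 58 00 DD 41 C7 AA.
Read back as little-endian, the first byte is least significant, giving 0xAAC741DD0058.

0xAAC741DD0058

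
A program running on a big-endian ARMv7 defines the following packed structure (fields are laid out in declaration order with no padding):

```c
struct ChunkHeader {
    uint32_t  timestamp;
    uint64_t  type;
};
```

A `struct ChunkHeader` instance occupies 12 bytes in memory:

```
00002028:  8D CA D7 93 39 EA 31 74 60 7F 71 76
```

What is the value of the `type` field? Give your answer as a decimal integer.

4173202380617118070

`type` follows `timestamp` (4 bytes), so it starts at byte offset 4 and occupies 8 bytes.
Bytes at offsets 4..11: 39 EA 31 74 60 7F 71 76.
Big-endian: lowest address holds the most-significant byte.
The bytes are already most-significant first: 0x39EA3174607F7176.
0x39EA3174607F7176 = 4173202380617118070.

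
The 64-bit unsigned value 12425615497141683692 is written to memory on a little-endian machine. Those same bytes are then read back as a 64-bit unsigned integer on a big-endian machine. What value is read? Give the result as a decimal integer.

12425615497141683692 in 64-bit hexadecimal is 0xAC70A775FEB805EC.
Stored little-endian, the bytes at ascending addresses are EC 05 B8 FE 75 A7 70 AC.
Read back as big-endian, the last byte is least significant, giving 0xEC05B8FE75A770AC.
0xEC05B8FE75A770AC = 17007202970869657772.

17007202970869657772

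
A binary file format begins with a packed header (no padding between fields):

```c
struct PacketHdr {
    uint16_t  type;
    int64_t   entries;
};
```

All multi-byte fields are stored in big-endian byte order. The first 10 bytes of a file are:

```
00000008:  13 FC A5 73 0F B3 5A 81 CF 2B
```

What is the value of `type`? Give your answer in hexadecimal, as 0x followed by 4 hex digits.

0x13FC

`type` is the first field, at byte offset 0, occupying 2 bytes.
Bytes at offsets 0..1: 13 FC.
Big-endian stores the most-significant byte at the lowest address.
The bytes are already most-significant first: 0x13FC.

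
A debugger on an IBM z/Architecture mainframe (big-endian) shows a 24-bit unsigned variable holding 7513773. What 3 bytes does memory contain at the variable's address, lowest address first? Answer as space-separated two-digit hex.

72 A6 AD

7513773 in hexadecimal, padded to 24 bits, is 0x72A6AD.
Split into bytes (most-significant first): 72 A6 AD.
Big-endian stores the most-significant byte at the lowest address.
So the memory order matches the most-significant-first order: 72 A6 AD.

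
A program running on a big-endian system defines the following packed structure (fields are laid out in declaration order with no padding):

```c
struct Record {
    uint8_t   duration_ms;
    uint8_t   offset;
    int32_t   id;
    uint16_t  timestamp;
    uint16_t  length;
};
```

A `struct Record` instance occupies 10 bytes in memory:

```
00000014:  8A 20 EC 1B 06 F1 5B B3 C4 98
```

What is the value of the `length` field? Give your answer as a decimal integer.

50328

`length` follows `duration_ms` (1 B), `offset` (1 B), `id` (4 B), `timestamp` (2 B), so it starts at offset 1 + 1 + 4 + 2 = 8 and occupies 2 bytes.
Bytes at offsets 8..9: C4 98.
In big-endian order the high byte comes first in memory.
The bytes are already most-significant first: 0xC498.
0xC498 = 50328.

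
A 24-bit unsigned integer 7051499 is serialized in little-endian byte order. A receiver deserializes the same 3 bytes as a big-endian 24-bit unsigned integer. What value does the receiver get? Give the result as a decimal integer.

15439979

7051499 in 24-bit hexadecimal is 0x6B98EB.
Stored little-endian, the bytes at ascending addresses are EB 98 6B.
Read back as big-endian, the last byte is least significant, giving 0xEB986B.
0xEB986B = 15439979.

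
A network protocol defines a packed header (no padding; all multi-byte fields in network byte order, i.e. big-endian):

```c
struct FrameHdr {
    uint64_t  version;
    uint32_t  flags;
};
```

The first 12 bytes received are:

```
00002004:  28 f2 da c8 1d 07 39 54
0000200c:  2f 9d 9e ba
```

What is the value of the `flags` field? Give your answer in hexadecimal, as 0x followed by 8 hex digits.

`flags` follows `version` (8 bytes), so it starts at byte offset 8 and occupies 4 bytes.
Bytes at offsets 8..11: 2F 9D 9E BA.
Big-endian: lowest address holds the most-significant byte.
The bytes are already most-significant first: 0x2F9D9EBA.

0x2F9D9EBA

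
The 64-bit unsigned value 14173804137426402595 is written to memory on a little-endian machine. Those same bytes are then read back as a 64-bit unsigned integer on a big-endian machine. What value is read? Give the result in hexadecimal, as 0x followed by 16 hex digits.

14173804137426402595 in 64-bit hexadecimal is 0xC4B377C457433D23.
Stored little-endian, the bytes at ascending addresses are 23 3D 43 57 C4 77 B3 C4.
Read back as big-endian, the last byte is least significant, giving 0x233D4357C477B3C4.

0x233D4357C477B3C4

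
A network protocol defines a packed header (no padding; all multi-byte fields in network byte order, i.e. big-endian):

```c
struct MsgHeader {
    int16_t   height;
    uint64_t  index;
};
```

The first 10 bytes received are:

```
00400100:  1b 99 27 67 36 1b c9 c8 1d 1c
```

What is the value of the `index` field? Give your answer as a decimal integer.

2839297583057739036

`index` follows `height` (2 bytes), so it starts at byte offset 2 and occupies 8 bytes.
Bytes at offsets 2..9: 27 67 36 1B C9 C8 1D 1C.
Big-endian stores the most-significant byte at the lowest address.
The bytes are already most-significant first: 0x2767361BC9C81D1C.
0x2767361BC9C81D1C = 2839297583057739036.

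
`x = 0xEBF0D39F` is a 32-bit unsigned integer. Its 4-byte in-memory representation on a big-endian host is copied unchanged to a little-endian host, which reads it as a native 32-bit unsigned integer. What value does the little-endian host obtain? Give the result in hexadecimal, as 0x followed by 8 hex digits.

Stored big-endian, the bytes at ascending addresses are EB F0 D3 9F.
Read back as little-endian, the first byte is least significant, giving 0x9FD3F0EB.

0x9FD3F0EB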